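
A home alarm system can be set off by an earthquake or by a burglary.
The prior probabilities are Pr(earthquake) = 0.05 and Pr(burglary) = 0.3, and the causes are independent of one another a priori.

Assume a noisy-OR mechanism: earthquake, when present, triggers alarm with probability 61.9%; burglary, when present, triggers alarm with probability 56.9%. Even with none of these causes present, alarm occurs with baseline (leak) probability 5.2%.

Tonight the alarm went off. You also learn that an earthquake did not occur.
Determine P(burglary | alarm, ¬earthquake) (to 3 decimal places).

P(burglary | alarm, ¬earthquake) ≈ 0.830

Under noisy-OR, P(alarm | causes) = 1 − (1−0.052)·∏(1−qᵢ) over the active causes.
P(alarm | ¬earthquake) = 0.052*0.7 + 0.591412*0.3 = 0.036400 + 0.177424 = 0.213824
Of this, 0.177424 comes from 0.591412*0.3 (the burglary=true cases).
So P(burglary | alarm, ¬earthquake) = 0.177424/0.213824 ≈ 0.830.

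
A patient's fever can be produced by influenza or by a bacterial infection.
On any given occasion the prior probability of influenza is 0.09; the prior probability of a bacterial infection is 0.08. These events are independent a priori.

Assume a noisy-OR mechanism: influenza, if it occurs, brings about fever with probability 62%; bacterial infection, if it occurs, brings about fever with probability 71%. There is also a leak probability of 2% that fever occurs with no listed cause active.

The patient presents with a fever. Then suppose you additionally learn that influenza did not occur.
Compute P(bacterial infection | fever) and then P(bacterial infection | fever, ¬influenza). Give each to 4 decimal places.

Under noisy-OR, P(fever | causes) = 1 − (1−0.02)·∏(1−qᵢ) over the active causes.
Sum P(fever|·) weighted by the priors over the 4 (influenza, bacterial infection) configurations:
  P(fever) = 0.02·0.91·0.92 + 0.7158·0.91·0.08 + 0.6276·0.09·0.92 + 0.892004·0.09·0.08
        = 0.016744 + 0.052110 + 0.051965 + 0.006422 = 0.127241
Keeping only the bacterial infection-present terms gives 0.058532, so
  P(bacterial infection | fever) = 0.058532 / 0.127241 ≈ 0.4600

Now also conditioning on influenza≠true:
P(fever | ¬influenza) = 0.02·0.92 + 0.7158·0.08 = 0.018400 + 0.057264 = 0.075664
Of this, 0.057264 comes from 0.7158·0.08 (the bacterial infection=true cases).
P(bacterial infection | fever, ¬influenza) = 0.057264 / 0.075664 ≈ 0.7568

P(bacterial infection | fever) ≈ 0.4600; P(bacterial infection | fever, ¬influenza) ≈ 0.7568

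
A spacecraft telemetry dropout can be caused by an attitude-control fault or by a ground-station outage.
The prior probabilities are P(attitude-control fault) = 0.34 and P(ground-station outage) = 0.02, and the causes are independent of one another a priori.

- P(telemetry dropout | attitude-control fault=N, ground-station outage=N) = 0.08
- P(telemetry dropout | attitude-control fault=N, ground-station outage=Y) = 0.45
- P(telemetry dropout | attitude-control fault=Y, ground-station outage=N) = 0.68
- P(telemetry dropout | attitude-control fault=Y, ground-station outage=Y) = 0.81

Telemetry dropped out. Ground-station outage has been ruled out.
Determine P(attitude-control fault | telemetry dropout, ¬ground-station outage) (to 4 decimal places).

P(telemetry dropout | ¬ground-station outage) = 0.08·0.66 + 0.68·0.34 = 0.052800 + 0.231200 = 0.284000
Of this, 0.231200 comes from 0.68·0.34 (the attitude-control fault=true cases).
So P(attitude-control fault | telemetry dropout, ¬ground-station outage) = 0.231200/0.284000 ≈ 0.8141.

P(attitude-control fault | telemetry dropout, ¬ground-station outage) ≈ 0.8141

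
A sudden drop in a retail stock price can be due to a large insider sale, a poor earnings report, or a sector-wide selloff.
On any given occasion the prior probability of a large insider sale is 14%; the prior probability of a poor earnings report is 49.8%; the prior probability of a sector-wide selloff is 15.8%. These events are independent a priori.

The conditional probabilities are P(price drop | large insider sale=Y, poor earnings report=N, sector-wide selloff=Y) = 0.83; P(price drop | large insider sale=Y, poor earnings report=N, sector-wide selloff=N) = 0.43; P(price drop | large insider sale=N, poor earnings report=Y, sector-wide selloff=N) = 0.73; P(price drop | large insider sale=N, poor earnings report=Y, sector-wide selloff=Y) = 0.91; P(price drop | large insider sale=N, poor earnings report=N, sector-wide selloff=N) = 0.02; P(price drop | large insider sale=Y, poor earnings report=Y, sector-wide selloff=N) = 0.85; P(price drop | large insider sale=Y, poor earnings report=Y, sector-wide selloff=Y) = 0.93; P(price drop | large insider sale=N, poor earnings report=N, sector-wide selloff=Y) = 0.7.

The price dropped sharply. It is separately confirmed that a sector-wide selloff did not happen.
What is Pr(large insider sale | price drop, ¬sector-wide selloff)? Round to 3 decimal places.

Pr(large insider sale | price drop, ¬sector-wide selloff) ≈ 0.218

Sum P(price drop|·) weighted by the priors over the 4 (large insider sale, poor earnings report) configurations:
  P(price drop | ¬sector-wide selloff) = 0.02×0.86×0.502 + 0.73×0.86×0.498 + 0.43×0.14×0.502 + 0.85×0.14×0.498
        = 0.008634 + 0.312644 + 0.030220 + 0.059262 = 0.410760
Keeping only the large insider sale-present terms gives 0.089482, so
  P(large insider sale | price drop, ¬sector-wide selloff) = 0.089482 / 0.410760 ≈ 0.218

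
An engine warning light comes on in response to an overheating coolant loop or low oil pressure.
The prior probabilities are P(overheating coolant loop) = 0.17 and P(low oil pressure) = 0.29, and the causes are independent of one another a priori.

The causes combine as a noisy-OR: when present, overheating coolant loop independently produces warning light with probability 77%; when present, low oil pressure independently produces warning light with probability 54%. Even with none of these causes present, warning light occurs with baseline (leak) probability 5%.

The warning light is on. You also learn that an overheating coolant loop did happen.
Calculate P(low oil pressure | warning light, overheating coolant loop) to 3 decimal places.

P(low oil pressure | warning light, overheating coolant loop) ≈ 0.320

Under noisy-OR, P(warning light | causes) = 1 − (1−0.05)·∏(1−qᵢ) over the active causes.
Enumerate both values of low oil pressure and weight by the priors:
  P(warning light | overheating coolant loop) = 0.7815·0.71 + 0.89949·0.29
        = 0.554865 + 0.260852 = 0.815717
Keeping only the low oil pressure-present terms gives 0.260852, so
  P(low oil pressure | warning light, overheating coolant loop) = 0.260852 / 0.815717 ≈ 0.320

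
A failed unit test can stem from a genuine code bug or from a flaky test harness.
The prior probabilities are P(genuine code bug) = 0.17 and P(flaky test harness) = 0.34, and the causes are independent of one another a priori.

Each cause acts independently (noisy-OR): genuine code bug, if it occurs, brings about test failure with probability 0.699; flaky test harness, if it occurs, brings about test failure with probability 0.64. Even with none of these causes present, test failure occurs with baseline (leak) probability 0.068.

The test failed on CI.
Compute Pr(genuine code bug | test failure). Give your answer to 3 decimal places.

Under noisy-OR, P(test failure | causes) = 1 − (1−0.068)·∏(1−qᵢ) over the active causes.
Weight on genuine code bug=true, given the evidence: 0.080724 + 0.051963 = 0.132687
The normalizing constant is 0.068·0.83·0.66 + 0.66448·0.83·0.34 + 0.719468·0.17·0.66 + 0.899008·0.17·0.34 = 0.357453
Posterior = 0.132687 / 0.357453 ≈ 0.371

Pr(genuine code bug | test failure) ≈ 0.371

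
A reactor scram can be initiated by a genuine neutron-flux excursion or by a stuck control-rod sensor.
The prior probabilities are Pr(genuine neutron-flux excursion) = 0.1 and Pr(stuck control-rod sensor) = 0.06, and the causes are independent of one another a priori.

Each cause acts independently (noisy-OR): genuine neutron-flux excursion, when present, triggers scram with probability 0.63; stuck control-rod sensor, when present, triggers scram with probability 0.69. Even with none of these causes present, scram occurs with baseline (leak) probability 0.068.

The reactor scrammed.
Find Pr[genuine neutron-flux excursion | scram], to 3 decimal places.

Under noisy-OR, P(scram | causes) = 1 − (1−0.068)·∏(1−qᵢ) over the active causes.
By total probability over the 4 (genuine neutron-flux excursion, stuck control-rod sensor) configurations:
  P(scram) = 0.068*0.9*0.94 + 0.71108*0.9*0.06 + 0.65516*0.1*0.94 + 0.8931*0.1*0.06
        = 0.057528 + 0.038398 + 0.061585 + 0.005359 = 0.162870
Keeping only the genuine neutron-flux excursion-present terms gives 0.066944, so
  P(genuine neutron-flux excursion | scram) = 0.066944 / 0.162870 ≈ 0.411

Pr[genuine neutron-flux excursion | scram] ≈ 0.411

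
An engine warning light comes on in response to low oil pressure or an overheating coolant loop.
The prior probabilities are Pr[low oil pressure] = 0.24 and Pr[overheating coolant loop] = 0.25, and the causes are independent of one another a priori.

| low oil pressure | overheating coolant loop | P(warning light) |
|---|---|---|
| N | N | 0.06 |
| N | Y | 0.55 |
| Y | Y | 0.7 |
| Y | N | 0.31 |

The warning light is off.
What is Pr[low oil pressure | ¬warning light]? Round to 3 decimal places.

P(¬warning light) = 0.94×0.76×0.75 + 0.45×0.76×0.25 + 0.69×0.24×0.75 + 0.3×0.24×0.25 = 0.535800 + 0.085500 + 0.124200 + 0.018000 = 0.763500
Restricting to configurations with low oil pressure present: 0.124200 + 0.018000 = 0.142200.
P(low oil pressure | ¬warning light) = 0.142200 / 0.763500 ≈ 0.186

Pr[low oil pressure | ¬warning light] ≈ 0.186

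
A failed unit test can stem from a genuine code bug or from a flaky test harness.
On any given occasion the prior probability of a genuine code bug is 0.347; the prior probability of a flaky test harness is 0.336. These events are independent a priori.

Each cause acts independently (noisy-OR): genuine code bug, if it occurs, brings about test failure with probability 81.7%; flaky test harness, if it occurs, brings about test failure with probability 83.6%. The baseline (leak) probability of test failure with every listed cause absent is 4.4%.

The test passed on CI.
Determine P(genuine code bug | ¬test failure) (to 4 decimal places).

Under noisy-OR, P(test failure | causes) = 1 − (1−0.044)·∏(1−qᵢ) over the active causes.
Sum P(¬test failure|·) weighted by the priors over the 4 (genuine code bug, flaky test harness) configurations:
  P(¬test failure) = 0.956*0.653*0.664 + 0.156784*0.653*0.336 + 0.174948*0.347*0.664 + 0.028691*0.347*0.336
        = 0.414514 + 0.034400 + 0.040309 + 0.003345 = 0.492568
The terms with genuine code bug present sum to 0.043654, so
  P(genuine code bug | ¬test failure) = 0.043654 / 0.492568 ≈ 0.0886

P(genuine code bug | ¬test failure) ≈ 0.0886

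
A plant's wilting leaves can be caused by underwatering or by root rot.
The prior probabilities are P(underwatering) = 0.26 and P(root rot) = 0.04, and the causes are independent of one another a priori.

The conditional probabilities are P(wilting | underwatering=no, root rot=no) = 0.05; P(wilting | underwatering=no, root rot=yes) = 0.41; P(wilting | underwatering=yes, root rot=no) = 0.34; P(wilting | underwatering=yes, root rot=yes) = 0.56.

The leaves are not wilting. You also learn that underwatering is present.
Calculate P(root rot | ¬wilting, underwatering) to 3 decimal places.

P(root rot | ¬wilting, underwatering) ≈ 0.027

For the numerator, keep only root rot=true terms: 0.44×0.04 = 0.017600
Normalizer over all consistent configurations: 0.66×0.96 + 0.44×0.04 = 0.651200
Posterior = 0.017600 / 0.651200 ≈ 0.027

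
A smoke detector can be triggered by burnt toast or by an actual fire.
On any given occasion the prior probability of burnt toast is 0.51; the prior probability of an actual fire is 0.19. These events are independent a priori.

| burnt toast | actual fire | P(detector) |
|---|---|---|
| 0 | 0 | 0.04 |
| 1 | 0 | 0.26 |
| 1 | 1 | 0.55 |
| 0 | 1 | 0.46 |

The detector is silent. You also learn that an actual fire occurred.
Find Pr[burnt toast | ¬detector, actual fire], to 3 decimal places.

Pr[burnt toast | ¬detector, actual fire] ≈ 0.464

Weight on burnt toast=true, given the evidence: 0.45×0.51 = 0.229500
The normalizing constant is 0.54×0.49 + 0.45×0.51 = 0.494100
Posterior = 0.229500 / 0.494100 ≈ 0.464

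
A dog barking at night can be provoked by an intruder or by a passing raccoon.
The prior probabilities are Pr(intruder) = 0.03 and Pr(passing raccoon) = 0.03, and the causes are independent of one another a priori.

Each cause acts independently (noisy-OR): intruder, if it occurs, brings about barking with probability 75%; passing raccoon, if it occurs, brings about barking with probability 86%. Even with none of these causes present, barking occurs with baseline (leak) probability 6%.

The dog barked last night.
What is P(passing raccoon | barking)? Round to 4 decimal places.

P(passing raccoon | barking) ≈ 0.2493

Under noisy-OR, P(barking | causes) = 1 − (1−0.06)·∏(1−qᵢ) over the active causes.
P(barking) = 0.06*0.97*0.97 + 0.8684*0.97*0.03 + 0.765*0.03*0.97 + 0.9671*0.03*0.03 = 0.056454 + 0.025270 + 0.022261 + 0.000870 = 0.104855
Of this, 0.026140 comes from 0.025270 + 0.000870 (the passing raccoon=true cases).
Hence the posterior is 0.026140/0.104855 ≈ 0.2493.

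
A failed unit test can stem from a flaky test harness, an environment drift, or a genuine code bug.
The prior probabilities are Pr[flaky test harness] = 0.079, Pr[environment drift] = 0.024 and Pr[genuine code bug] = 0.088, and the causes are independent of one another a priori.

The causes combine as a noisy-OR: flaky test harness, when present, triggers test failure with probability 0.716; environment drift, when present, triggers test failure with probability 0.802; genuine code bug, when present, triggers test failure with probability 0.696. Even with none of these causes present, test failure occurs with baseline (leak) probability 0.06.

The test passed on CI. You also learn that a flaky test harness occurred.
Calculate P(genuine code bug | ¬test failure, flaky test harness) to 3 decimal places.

Under noisy-OR, P(test failure | causes) = 1 − (1−0.06)·∏(1−qᵢ) over the active causes.
Weight on genuine code bug=true, given the evidence: 0.006970 + 0.000034 = 0.007004
The normalizing constant is 0.26696*0.976*0.912 + 0.081156*0.976*0.088 + 0.052858*0.024*0.912 + 0.016069*0.024*0.088 = 0.245785
P(genuine code bug | ¬test failure, flaky test harness) = 0.007004/0.245785 ≈ 0.028

P(genuine code bug | ¬test failure, flaky test harness) ≈ 0.028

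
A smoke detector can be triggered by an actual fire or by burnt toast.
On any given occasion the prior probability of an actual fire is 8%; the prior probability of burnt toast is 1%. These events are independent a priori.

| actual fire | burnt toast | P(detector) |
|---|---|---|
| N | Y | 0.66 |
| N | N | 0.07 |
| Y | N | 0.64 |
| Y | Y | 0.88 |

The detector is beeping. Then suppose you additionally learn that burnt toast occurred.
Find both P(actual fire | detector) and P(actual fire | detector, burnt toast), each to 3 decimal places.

P(actual fire | detector) ≈ 0.424; P(actual fire | detector, burnt toast) ≈ 0.104

Weight on actual fire=true, given the evidence: 0.050688 + 0.000704 = 0.051392
The normalizing constant is 0.07*0.92*0.99 + 0.66*0.92*0.01 + 0.64*0.08*0.99 + 0.88*0.08*0.01 = 0.121220
Posterior = 0.051392 / 0.121220 ≈ 0.424

Now also conditioning on burnt toast=true:
Weight on actual fire=true, given the evidence: 0.88×0.08 = 0.070400
Normalizer over all consistent configurations: 0.66×0.92 + 0.88×0.08 = 0.677600
Posterior = 0.070400 / 0.677600 ≈ 0.104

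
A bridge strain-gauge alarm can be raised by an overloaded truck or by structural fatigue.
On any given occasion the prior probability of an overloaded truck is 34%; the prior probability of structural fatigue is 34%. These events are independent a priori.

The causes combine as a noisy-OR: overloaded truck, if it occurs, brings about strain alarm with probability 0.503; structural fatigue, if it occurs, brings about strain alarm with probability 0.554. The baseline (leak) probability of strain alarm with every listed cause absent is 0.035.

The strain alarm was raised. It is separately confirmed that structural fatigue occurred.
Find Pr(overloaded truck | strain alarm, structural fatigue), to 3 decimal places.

Under noisy-OR, P(strain alarm | causes) = 1 − (1−0.035)·∏(1−qᵢ) over the active causes.
P(strain alarm | structural fatigue) = 0.56961×0.66 + 0.786096×0.34 = 0.375943 + 0.267273 = 0.643216
The overloaded truck-present share is 0.786096×0.34 = 0.267273.
P(overloaded truck | strain alarm, structural fatigue) = 0.267273 / 0.643216 ≈ 0.416

Pr(overloaded truck | strain alarm, structural fatigue) ≈ 0.416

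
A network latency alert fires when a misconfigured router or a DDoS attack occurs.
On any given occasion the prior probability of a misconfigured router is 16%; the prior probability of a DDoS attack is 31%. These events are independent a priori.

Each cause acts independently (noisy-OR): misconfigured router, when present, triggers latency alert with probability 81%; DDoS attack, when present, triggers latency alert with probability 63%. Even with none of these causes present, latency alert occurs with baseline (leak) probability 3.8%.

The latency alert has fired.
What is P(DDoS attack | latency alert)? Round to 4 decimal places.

P(DDoS attack | latency alert) ≈ 0.6559

Under noisy-OR, P(latency alert | causes) = 1 − (1−0.038)·∏(1−qᵢ) over the active causes.
By total probability over the 4 (misconfigured router, DDoS attack) configurations:
  P(latency alert) = 0.038*0.84*0.69 + 0.64406*0.84*0.31 + 0.81722*0.16*0.69 + 0.932371*0.16*0.31
        = 0.022025 + 0.167713 + 0.090221 + 0.046246 = 0.326205
Configurations with DDoS attack contribute 0.213959, so
  P(DDoS attack | latency alert) = 0.213959 / 0.326205 ≈ 0.6559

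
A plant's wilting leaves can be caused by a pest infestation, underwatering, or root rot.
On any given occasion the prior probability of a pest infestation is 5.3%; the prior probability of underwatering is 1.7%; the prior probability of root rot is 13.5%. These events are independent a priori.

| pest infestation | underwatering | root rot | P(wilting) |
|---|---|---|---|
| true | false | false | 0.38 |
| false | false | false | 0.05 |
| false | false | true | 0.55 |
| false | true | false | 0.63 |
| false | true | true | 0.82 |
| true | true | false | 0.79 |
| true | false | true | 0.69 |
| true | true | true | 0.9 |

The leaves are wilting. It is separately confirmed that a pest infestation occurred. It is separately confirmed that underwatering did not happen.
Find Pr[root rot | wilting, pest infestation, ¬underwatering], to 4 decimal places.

Pr[root rot | wilting, pest infestation, ¬underwatering] ≈ 0.2208

For the numerator, keep only root rot=true terms: 0.69*0.135 = 0.093150
Normalizer over all consistent configurations: 0.38*0.865 + 0.69*0.135 = 0.421850
P(root rot | wilting, pest infestation, ¬underwatering) = 0.093150/0.421850 ≈ 0.2208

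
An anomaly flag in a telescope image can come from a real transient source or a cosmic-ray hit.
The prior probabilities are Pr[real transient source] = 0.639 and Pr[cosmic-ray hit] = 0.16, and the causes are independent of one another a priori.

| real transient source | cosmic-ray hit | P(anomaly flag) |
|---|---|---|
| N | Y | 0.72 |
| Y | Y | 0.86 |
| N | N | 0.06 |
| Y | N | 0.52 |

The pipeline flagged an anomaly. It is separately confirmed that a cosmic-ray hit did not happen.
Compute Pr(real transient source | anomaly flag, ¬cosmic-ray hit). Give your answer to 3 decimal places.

Pr(real transient source | anomaly flag, ¬cosmic-ray hit) ≈ 0.939

P(anomaly flag | ¬cosmic-ray hit) = 0.06·0.361 + 0.52·0.639 = 0.021660 + 0.332280 = 0.353940
Of this, 0.332280 comes from 0.52·0.639 (the real transient source=true cases).
P(real transient source | anomaly flag, ¬cosmic-ray hit) = 0.332280 / 0.353940 ≈ 0.939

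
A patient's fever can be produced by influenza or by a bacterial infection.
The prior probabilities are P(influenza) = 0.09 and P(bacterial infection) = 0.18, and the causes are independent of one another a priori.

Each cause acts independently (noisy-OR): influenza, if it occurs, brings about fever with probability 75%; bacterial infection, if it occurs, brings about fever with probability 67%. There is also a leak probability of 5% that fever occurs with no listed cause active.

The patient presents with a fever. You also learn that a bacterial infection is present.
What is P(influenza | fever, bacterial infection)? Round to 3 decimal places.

Under noisy-OR, P(fever | causes) = 1 − (1−0.05)·∏(1−qᵢ) over the active causes.
P(fever | bacterial infection) = 0.6865·0.91 + 0.921625·0.09 = 0.624715 + 0.082946 = 0.707661
Restricting to configurations with influenza present: 0.921625·0.09 = 0.082946.
P(influenza | fever, bacterial infection) = 0.082946 / 0.707661 ≈ 0.117

P(influenza | fever, bacterial infection) ≈ 0.117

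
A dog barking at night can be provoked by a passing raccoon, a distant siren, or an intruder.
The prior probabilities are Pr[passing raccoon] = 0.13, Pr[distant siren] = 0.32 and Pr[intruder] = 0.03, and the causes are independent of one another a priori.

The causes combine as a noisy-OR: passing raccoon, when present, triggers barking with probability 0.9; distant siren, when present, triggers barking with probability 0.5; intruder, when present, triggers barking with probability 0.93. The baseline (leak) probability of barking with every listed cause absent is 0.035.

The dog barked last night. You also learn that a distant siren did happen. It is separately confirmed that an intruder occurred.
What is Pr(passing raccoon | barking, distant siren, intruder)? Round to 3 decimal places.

Under noisy-OR, P(barking | causes) = 1 − (1−0.035)·∏(1−qᵢ) over the active causes.
Numerator (weight on configurations with passing raccoon): 0.996622·0.13 = 0.129561
Normalizer over all consistent configurations: 0.966225·0.87 + 0.996622·0.13 = 0.970177
P(passing raccoon | barking, distant siren, intruder) = 0.129561/0.970177 ≈ 0.134

Pr(passing raccoon | barking, distant siren, intruder) ≈ 0.134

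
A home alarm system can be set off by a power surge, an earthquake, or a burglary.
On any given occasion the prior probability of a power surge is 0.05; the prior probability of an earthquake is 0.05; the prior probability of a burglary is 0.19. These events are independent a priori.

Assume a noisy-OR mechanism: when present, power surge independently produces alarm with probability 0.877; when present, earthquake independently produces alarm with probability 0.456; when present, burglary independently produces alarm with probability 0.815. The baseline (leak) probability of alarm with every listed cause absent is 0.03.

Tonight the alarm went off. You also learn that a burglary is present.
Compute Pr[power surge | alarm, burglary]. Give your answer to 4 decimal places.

Under noisy-OR, P(alarm | causes) = 1 − (1−0.03)·∏(1−qᵢ) over the active causes.
Enumerate the 4 (power surge, earthquake) configurations and weight by the priors:
  P(alarm | burglary) = 0.82055·0.95·0.95 + 0.902379·0.95·0.05 + 0.977928·0.05·0.95 + 0.987993·0.05·0.05
        = 0.740546 + 0.042863 + 0.046452 + 0.002470 = 0.832331
Keeping only the power surge-present terms gives 0.048922, so
  P(power surge | alarm, burglary) = 0.048922 / 0.832331 ≈ 0.0588

Pr[power surge | alarm, burglary] ≈ 0.0588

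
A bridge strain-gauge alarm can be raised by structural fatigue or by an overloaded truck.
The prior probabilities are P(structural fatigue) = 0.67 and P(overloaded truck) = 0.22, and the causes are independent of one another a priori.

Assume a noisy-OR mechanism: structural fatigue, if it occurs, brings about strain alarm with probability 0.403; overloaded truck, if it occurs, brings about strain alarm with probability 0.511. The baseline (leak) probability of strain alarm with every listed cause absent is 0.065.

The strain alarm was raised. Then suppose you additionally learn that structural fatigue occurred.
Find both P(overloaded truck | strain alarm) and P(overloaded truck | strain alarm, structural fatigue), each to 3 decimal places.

P(overloaded truck | strain alarm) ≈ 0.372; P(overloaded truck | strain alarm, structural fatigue) ≈ 0.317

Under noisy-OR, P(strain alarm | causes) = 1 − (1−0.065)·∏(1−qᵢ) over the active causes.
By total probability over the 4 (structural fatigue, overloaded truck) configurations:
  P(strain alarm) = 0.065·0.33·0.78 + 0.542785·0.33·0.22 + 0.441805·0.67·0.78 + 0.727043·0.67·0.22
        = 0.016731 + 0.039406 + 0.230887 + 0.107166 = 0.394190
The terms with overloaded truck present sum to 0.146572, so
  P(overloaded truck | strain alarm) = 0.146572 / 0.394190 ≈ 0.372

Now also conditioning on structural fatigue=true:
P(strain alarm | structural fatigue) = 0.441805*0.78 + 0.727043*0.22 = 0.344608 + 0.159949 = 0.504557
The overloaded truck-present share is 0.727043*0.22 = 0.159949.
Hence the posterior is 0.159949/0.504557 ≈ 0.317.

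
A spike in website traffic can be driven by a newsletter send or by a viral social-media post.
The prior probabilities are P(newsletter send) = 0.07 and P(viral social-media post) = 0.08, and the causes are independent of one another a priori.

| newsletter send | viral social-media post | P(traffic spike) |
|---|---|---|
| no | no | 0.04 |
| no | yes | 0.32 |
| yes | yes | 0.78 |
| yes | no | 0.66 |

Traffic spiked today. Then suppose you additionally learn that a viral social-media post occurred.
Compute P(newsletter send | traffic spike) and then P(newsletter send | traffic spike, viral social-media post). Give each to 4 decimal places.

P(newsletter send | traffic spike) ≈ 0.4468; P(newsletter send | traffic spike, viral social-media post) ≈ 0.1550

P(traffic spike) = 0.04·0.93·0.92 + 0.32·0.93·0.08 + 0.66·0.07·0.92 + 0.78·0.07·0.08 = 0.034224 + 0.023808 + 0.042504 + 0.004368 = 0.104904
Of this, 0.046872 comes from 0.042504 + 0.004368 (the newsletter send=true cases).
P(newsletter send | traffic spike) = 0.046872 / 0.104904 ≈ 0.4468

Now condition on the additional information:
P(traffic spike | viral social-media post) = 0.32·0.93 + 0.78·0.07 = 0.297600 + 0.054600 = 0.352200
Restricting to configurations with newsletter send present: 0.78·0.07 = 0.054600.
So P(newsletter send | traffic spike, viral social-media post) = 0.054600/0.352200 ≈ 0.1550.
Conditioning on viral social-media post lowers the posterior on newsletter send: the classic explaining-away effect in a common-effect structure.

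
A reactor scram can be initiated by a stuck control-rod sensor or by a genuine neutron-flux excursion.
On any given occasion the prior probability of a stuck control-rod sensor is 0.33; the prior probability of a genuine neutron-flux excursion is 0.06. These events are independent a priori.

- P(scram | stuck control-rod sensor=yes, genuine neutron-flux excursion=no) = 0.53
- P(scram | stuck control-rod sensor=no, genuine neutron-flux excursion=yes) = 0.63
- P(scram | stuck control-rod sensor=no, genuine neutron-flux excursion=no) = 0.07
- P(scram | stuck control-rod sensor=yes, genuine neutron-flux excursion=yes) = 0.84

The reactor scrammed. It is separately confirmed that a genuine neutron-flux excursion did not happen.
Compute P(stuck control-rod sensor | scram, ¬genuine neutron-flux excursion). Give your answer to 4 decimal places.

P(scram | ¬genuine neutron-flux excursion) = 0.07·0.67 + 0.53·0.33 = 0.046900 + 0.174900 = 0.221800
Restricting to configurations with stuck control-rod sensor present: 0.53·0.33 = 0.174900.
Hence the posterior is 0.174900/0.221800 ≈ 0.7885.

P(stuck control-rod sensor | scram, ¬genuine neutron-flux excursion) ≈ 0.7885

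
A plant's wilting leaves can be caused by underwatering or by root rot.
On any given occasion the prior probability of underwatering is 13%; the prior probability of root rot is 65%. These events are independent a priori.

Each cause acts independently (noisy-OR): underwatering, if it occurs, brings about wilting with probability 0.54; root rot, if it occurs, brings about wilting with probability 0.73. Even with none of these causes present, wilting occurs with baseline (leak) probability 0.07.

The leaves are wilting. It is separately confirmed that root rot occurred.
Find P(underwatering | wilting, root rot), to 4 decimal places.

Under noisy-OR, P(wilting | causes) = 1 − (1−0.07)·∏(1−qᵢ) over the active causes.
Numerator (weight on configurations with underwatering): 0.884494×0.13 = 0.114984
Denominator P(wilting | root rot): 0.7489×0.87 + 0.884494×0.13 = 0.766527
P(underwatering | wilting, root rot) = 0.114984/0.766527 ≈ 0.1500

P(underwatering | wilting, root rot) ≈ 0.1500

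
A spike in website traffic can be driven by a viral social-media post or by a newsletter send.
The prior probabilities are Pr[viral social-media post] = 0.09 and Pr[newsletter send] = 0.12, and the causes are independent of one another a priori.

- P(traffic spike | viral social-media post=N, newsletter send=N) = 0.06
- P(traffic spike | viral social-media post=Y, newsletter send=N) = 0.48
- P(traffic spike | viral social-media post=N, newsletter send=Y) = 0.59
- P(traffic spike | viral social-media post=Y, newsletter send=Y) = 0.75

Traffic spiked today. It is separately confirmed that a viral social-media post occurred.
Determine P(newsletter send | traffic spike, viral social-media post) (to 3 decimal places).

P(traffic spike | viral social-media post) = 0.48*0.88 + 0.75*0.12 = 0.422400 + 0.090000 = 0.512400
The newsletter send-present share is 0.75*0.12 = 0.090000.
Hence the posterior is 0.090000/0.512400 ≈ 0.176.

P(newsletter send | traffic spike, viral social-media post) ≈ 0.176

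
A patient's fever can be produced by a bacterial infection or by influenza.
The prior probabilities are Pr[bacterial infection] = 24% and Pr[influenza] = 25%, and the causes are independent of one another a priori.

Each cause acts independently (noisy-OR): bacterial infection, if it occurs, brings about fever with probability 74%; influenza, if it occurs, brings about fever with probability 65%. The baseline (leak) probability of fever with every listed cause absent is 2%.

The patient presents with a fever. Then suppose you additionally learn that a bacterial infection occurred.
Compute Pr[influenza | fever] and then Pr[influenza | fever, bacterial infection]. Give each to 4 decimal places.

Pr[influenza | fever] ≈ 0.5522; Pr[influenza | fever, bacterial infection] ≈ 0.2895

Under noisy-OR, P(fever | causes) = 1 − (1−0.02)·∏(1−qᵢ) over the active causes.
P(fever) = 0.02*0.76*0.75 + 0.657*0.76*0.25 + 0.7452*0.24*0.75 + 0.91082*0.24*0.25 = 0.011400 + 0.124830 + 0.134136 + 0.054649 = 0.325015
Of this, 0.179479 comes from 0.124830 + 0.054649 (the influenza=true cases).
P(influenza | fever) = 0.179479 / 0.325015 ≈ 0.5522

Now also conditioning on bacterial infection=true:
P(fever | bacterial infection) = 0.7452*0.75 + 0.91082*0.25 = 0.558900 + 0.227705 = 0.786605
The influenza-present share is 0.91082*0.25 = 0.227705.
Hence the posterior is 0.227705/0.786605 ≈ 0.2895.
Conditioning on bacterial infection lowers the posterior on influenza: the classic explaining-away effect in a common-effect structure.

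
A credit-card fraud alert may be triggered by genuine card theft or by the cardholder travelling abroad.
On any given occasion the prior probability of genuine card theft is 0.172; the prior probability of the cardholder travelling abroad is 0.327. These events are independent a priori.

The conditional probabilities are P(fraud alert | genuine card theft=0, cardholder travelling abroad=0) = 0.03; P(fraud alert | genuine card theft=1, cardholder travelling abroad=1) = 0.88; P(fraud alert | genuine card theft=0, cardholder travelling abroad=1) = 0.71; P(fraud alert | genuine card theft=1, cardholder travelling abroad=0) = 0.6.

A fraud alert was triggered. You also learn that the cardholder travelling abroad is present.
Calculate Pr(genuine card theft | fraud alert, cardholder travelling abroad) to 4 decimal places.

Numerator (weight on configurations with genuine card theft): 0.88·0.172 = 0.151360
Normalizer over all consistent configurations: 0.71·0.828 + 0.88·0.172 = 0.739240
Posterior = 0.151360 / 0.739240 ≈ 0.2048

Pr(genuine card theft | fraud alert, cardholder travelling abroad) ≈ 0.2048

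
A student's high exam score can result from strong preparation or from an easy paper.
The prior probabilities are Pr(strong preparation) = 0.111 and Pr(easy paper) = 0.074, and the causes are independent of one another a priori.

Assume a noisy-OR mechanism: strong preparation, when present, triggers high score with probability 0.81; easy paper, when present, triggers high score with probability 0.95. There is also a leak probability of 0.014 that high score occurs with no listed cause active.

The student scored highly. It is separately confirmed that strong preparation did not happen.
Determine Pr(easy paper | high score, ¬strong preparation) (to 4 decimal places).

Pr(easy paper | high score, ¬strong preparation) ≈ 0.8444

Under noisy-OR, P(high score | causes) = 1 − (1−0.014)·∏(1−qᵢ) over the active causes.
Weight on easy paper=true, given the evidence: 0.9507×0.074 = 0.070352
Denominator P(high score | ¬strong preparation): 0.014×0.926 + 0.9507×0.074 = 0.083316
P(easy paper | high score, ¬strong preparation) = 0.070352/0.083316 ≈ 0.8444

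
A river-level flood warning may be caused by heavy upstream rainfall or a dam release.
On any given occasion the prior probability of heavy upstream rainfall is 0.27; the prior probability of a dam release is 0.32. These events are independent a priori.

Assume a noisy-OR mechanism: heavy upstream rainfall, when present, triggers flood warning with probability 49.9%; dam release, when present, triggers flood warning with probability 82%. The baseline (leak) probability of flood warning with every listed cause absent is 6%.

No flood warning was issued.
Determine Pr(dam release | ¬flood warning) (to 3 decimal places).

Under noisy-OR, P(flood warning | causes) = 1 − (1−0.06)·∏(1−qᵢ) over the active causes.
P(¬flood warning) = 0.94×0.73×0.68 + 0.1692×0.73×0.32 + 0.47094×0.27×0.68 + 0.084769×0.27×0.32 = 0.466616 + 0.039525 + 0.086465 + 0.007324 = 0.599930
The dam release-present share is 0.039525 + 0.007324 = 0.046849.
So P(dam release | ¬flood warning) = 0.046849/0.599930 ≈ 0.078.

Pr(dam release | ¬flood warning) ≈ 0.078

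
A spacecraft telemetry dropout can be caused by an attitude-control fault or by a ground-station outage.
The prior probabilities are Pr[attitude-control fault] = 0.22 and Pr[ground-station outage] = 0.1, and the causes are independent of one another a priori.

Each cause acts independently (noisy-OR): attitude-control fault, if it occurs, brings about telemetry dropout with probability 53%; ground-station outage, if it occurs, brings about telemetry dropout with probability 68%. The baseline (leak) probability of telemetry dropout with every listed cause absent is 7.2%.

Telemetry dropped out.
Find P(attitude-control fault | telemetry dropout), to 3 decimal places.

Under noisy-OR, P(telemetry dropout | causes) = 1 − (1−0.072)·∏(1−qᵢ) over the active causes.
Numerator (weight on configurations with attitude-control fault): 0.111640 + 0.018929 = 0.130569
The normalizing constant is 0.072*0.78*0.9 + 0.70304*0.78*0.1 + 0.56384*0.22*0.9 + 0.860429*0.22*0.1 = 0.235950
P(attitude-control fault | telemetry dropout) = 0.130569/0.235950 ≈ 0.553

P(attitude-control fault | telemetry dropout) ≈ 0.553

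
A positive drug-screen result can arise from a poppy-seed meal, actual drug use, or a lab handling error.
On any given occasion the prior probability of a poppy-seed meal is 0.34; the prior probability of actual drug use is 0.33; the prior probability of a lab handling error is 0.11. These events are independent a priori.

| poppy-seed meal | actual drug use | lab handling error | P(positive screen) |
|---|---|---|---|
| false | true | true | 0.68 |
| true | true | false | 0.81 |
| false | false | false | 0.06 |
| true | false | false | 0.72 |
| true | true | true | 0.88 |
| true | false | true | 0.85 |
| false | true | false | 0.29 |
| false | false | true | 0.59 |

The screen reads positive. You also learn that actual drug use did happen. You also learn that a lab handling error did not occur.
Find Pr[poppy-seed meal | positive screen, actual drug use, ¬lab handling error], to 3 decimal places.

P(positive screen | actual drug use, ¬lab handling error) = 0.29*0.66 + 0.81*0.34 = 0.191400 + 0.275400 = 0.466800
The poppy-seed meal-present share is 0.81*0.34 = 0.275400.
So P(poppy-seed meal | positive screen, actual drug use, ¬lab handling error) = 0.275400/0.466800 ≈ 0.590.

Pr[poppy-seed meal | positive screen, actual drug use, ¬lab handling error] ≈ 0.590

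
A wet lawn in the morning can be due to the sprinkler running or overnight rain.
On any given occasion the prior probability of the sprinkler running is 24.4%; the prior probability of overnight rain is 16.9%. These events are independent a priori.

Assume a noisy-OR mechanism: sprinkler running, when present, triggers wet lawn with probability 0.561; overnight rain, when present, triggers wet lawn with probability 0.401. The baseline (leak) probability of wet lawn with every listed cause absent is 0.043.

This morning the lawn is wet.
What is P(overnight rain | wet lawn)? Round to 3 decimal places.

Under noisy-OR, P(wet lawn | causes) = 1 − (1−0.043)·∏(1−qᵢ) over the active causes.
Enumerate the 4 (sprinkler running, overnight rain) configurations and weight by the priors:
  P(wet lawn) = 0.043×0.756×0.831 + 0.426757×0.756×0.169 + 0.579877×0.244×0.831 + 0.748346×0.244×0.169
        = 0.027014 + 0.054524 + 0.117578 + 0.030859 = 0.229975
The terms with overnight rain present sum to 0.085383, so
  P(overnight rain | wet lawn) = 0.085383 / 0.229975 ≈ 0.371

P(overnight rain | wet lawn) ≈ 0.371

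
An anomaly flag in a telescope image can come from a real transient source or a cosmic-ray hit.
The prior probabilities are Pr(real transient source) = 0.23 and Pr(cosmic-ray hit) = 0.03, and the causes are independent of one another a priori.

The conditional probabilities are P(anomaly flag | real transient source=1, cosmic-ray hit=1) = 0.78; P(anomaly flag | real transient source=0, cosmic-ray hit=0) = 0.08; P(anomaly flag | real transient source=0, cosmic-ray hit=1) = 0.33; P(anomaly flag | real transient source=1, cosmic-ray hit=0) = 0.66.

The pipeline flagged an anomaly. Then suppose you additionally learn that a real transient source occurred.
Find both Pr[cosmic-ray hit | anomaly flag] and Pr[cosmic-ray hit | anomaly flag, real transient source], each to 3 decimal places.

Weight on cosmic-ray hit=true, given the evidence: 0.007623 + 0.005382 = 0.013005
The normalizing constant is 0.08·0.77·0.97 + 0.33·0.77·0.03 + 0.66·0.23·0.97 + 0.78·0.23·0.03 = 0.220003
P(cosmic-ray hit | anomaly flag) = 0.013005/0.220003 ≈ 0.059

Now condition on the additional information:
By total probability over both values of cosmic-ray hit:
  P(anomaly flag | real transient source) = 0.66×0.97 + 0.78×0.03
        = 0.640200 + 0.023400 = 0.663600
Keeping only the cosmic-ray hit-present terms gives 0.023400, so
  P(cosmic-ray hit | anomaly flag, real transient source) = 0.023400 / 0.663600 ≈ 0.035

Pr[cosmic-ray hit | anomaly flag] ≈ 0.059; Pr[cosmic-ray hit | anomaly flag, real transient source] ≈ 0.035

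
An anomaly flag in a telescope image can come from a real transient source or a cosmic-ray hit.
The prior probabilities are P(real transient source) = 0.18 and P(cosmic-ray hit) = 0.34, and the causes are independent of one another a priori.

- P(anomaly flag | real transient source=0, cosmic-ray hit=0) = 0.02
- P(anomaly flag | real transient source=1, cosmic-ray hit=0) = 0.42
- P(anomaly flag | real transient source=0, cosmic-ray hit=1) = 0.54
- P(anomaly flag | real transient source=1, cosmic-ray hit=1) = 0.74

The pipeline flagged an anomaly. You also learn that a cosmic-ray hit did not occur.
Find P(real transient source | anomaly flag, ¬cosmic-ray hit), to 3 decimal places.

Weight on real transient source=true, given the evidence: 0.42*0.18 = 0.075600
Denominator P(anomaly flag | ¬cosmic-ray hit): 0.02*0.82 + 0.42*0.18 = 0.092000
P(real transient source | anomaly flag, ¬cosmic-ray hit) = 0.075600/0.092000 ≈ 0.822

P(real transient source | anomaly flag, ¬cosmic-ray hit) ≈ 0.822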